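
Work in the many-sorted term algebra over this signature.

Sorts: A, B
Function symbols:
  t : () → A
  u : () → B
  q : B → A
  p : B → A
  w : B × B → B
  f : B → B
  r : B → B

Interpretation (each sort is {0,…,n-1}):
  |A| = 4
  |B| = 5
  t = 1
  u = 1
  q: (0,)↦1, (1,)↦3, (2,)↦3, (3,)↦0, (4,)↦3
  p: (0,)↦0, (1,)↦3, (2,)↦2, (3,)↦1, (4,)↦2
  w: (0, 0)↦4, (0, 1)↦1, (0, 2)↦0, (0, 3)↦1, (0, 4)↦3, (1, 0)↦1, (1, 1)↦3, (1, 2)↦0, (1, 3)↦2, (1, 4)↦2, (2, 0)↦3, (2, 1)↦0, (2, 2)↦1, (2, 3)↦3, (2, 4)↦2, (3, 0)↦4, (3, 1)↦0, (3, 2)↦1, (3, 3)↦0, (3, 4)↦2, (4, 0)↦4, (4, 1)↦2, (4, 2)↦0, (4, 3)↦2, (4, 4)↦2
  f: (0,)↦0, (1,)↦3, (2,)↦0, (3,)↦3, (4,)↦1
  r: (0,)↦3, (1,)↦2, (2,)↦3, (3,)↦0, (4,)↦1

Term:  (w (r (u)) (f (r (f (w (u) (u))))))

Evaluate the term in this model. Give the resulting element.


value = 3

  u = 1
  (r (u)) = r(1,) = 2
  u = 1
  u = 1
  (w (u) (u)) = w(1, 1) = 3
  (f (w (u) (u))) = f(3,) = 3
  (r (f (w (u) (u)))) = r(3,) = 0
  (f (r (f (w (u) (u))))) = f(0,) = 0
  (w (r (u)) (f (r (f (w (u) (u)))))) = w(2, 0) = 3


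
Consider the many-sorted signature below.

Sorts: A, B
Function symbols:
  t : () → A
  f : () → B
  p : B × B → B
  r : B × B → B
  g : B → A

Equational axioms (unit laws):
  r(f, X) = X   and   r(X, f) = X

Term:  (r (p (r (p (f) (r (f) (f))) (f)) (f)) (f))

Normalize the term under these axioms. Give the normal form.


normal form = (p (p (f) (f)) (f))

1. (r (p (r (p (f) (r (f) (f))) (f)) (f)) (f))  →  (p (r (p (f) (r (f) (f))) (f)) (f))
2. (p (r (p (f) (r (f) (f))) (f)) (f))  →  (p (p (f) (r (f) (f))) (f))
3. (p (p (f) (r (f) (f))) (f))  →  (p (p (f) (f)) (f))


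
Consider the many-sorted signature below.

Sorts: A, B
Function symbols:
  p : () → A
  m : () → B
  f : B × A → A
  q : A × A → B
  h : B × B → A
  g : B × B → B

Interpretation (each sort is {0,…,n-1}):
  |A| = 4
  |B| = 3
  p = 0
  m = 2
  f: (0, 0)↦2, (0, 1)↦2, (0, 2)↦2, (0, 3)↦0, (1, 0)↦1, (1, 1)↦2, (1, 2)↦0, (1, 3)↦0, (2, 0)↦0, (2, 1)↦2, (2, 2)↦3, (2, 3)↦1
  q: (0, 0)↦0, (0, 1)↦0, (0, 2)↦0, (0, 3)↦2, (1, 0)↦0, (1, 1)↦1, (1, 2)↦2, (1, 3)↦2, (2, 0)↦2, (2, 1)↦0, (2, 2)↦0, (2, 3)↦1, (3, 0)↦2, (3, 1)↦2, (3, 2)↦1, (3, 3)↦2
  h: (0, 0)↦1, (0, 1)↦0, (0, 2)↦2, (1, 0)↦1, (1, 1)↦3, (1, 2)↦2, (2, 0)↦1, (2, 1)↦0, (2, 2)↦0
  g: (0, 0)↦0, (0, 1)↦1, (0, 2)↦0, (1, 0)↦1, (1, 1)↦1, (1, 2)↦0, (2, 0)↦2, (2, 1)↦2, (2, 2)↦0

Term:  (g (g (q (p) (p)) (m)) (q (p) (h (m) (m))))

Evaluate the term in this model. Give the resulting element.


  p = 0
  p = 0
  (q (p) (p)) = q(0, 0) = 0
  m = 2
  (g (q (p) (p)) (m)) = g(0, 2) = 0
  p = 0
  m = 2
  m = 2
  (h (m) (m)) = h(2, 2) = 0
  (q (p) (h (m) (m))) = q(0, 0) = 0
  (g (g (q (p) (p)) (m)) (q (p) (h (m) (m)))) = g(0, 0) = 0

value = 0


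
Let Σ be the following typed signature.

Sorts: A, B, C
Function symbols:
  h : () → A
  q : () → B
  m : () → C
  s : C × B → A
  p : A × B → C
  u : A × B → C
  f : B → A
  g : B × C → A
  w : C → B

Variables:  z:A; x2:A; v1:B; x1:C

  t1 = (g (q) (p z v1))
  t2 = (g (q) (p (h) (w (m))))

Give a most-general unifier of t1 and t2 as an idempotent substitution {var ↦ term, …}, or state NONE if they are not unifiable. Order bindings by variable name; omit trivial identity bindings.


{v1 ↦ (w (m)), z ↦ (h)}


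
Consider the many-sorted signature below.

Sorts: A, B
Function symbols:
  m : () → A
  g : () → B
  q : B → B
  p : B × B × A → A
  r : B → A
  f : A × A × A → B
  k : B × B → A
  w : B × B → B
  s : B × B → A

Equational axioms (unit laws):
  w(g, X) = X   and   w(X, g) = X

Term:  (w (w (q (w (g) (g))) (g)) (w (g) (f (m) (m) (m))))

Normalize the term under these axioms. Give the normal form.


1. (w (w (q (w (g) (g))) (g)) (w (g) (f (m) (m) (m))))  →  (w (q (w (g) (g))) (w (g) (f (m) (m) (m))))
2. (w (q (w (g) (g))) (w (g) (f (m) (m) (m))))  →  (w (q (g)) (w (g) (f (m) (m) (m))))
3. (w (q (g)) (w (g) (f (m) (m) (m))))  →  (w (q (g)) (f (m) (m) (m)))

normal form = (w (q (g)) (f (m) (m) (m)))


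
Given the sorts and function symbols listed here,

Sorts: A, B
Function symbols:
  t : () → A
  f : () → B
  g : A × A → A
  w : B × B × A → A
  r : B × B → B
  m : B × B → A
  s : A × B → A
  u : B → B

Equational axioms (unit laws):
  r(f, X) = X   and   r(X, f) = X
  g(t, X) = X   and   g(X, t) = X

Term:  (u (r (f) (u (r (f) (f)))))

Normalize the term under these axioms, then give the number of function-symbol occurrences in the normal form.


size = 3

1. (u (r (f) (u (r (f) (f)))))  →  (u (u (r (f) (f))))
2. (u (u (r (f) (f))))  →  (u (u (f)))
normal form: (u (u (f)))


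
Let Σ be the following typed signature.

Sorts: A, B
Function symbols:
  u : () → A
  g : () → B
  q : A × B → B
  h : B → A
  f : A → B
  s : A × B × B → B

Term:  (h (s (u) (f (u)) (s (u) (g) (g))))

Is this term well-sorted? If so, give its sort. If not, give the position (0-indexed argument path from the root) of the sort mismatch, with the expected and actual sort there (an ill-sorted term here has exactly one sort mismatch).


well-sorted; sort = A

    (u) : A
      (u) : A
    (f (u)) : B
      (u) : A
      (g) : B
      (g) : B
    (s (u) (g) (g)) : B
  (s (u) (f (u)) (s (u) (g) (g))) : B
(h (s (u) (f (u)) (s (u) (g) (g)))) : A


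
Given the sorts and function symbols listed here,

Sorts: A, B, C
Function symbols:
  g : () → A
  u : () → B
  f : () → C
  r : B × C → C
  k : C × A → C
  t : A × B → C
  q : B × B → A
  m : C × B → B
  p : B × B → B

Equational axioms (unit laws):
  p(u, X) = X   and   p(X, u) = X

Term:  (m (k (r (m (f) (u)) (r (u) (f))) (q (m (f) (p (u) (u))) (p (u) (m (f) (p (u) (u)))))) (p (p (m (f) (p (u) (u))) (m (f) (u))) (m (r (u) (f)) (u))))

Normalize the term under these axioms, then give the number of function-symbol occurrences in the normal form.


1. (m (k (r (m (f) (u)) (r (u) (f))) (q (m (f) (p (u) (u))) (p (u) (m (f) (p (u) (u)))))) (p (p (m (f) (p (u) (u))) (m (f) (u))) (m (r (u) (f)) (u))))  →  (m (k (r (m (f) (u)) (r (u) (f))) (q (m (f) (u)) (p (u) (m (f) (p (u) (u)))))) (p (p (m (f) (p (u) (u))) (m (f) (u))) (m (r (u) (f)) (u))))
2. (m (k (r (m (f) (u)) (r (u) (f))) (q (m (f) (u)) (p (u) (m (f) (p (u) (u)))))) (p (p (m (f) (p (u) (u))) (m (f) (u))) (m (r (u) (f)) (u))))  →  (m (k (r (m (f) (u)) (r (u) (f))) (q (m (f) (u)) (m (f) (p (u) (u))))) (p (p (m (f) (p (u) (u))) (m (f) (u))) (m (r (u) (f)) (u))))
3. (m (k (r (m (f) (u)) (r (u) (f))) (q (m (f) (u)) (m (f) (p (u) (u))))) (p (p (m (f) (p (u) (u))) (m (f) (u))) (m (r (u) (f)) (u))))  →  (m (k (r (m (f) (u)) (r (u) (f))) (q (m (f) (u)) (m (f) (u)))) (p (p (m (f) (p (u) (u))) (m (f) (u))) (m (r (u) (f)) (u))))
4. (m (k (r (m (f) (u)) (r (u) (f))) (q (m (f) (u)) (m (f) (u)))) (p (p (m (f) (p (u) (u))) (m (f) (u))) (m (r (u) (f)) (u))))  →  (m (k (r (m (f) (u)) (r (u) (f))) (q (m (f) (u)) (m (f) (u)))) (p (p (m (f) (u)) (m (f) (u))) (m (r (u) (f)) (u))))
normal form: (m (k (r (m (f) (u)) (r (u) (f))) (q (m (f) (u)) (m (f) (u)))) (p (p (m (f) (u)) (m (f) (u))) (m (r (u) (f)) (u))))

size = 29


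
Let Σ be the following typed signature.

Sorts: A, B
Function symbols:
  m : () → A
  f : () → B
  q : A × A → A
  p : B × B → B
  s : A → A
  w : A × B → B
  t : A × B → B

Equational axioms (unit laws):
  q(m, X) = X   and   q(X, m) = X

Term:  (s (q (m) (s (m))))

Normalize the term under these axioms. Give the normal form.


1. (s (q (m) (s (m))))  →  (s (s (m)))

normal form = (s (s (m)))


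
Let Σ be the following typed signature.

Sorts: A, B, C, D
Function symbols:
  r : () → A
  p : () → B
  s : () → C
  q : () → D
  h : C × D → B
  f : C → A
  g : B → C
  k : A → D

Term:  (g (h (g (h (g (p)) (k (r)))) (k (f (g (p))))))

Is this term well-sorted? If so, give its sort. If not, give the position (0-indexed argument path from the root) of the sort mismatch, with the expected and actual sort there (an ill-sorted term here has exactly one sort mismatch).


          (p) : B
        (g (p)) : C
          (r) : A
        (k (r)) : D
      (h (g (p)) (k (r))) : B
    (g (h (g (p)) (k (r)))) : C
          (p) : B
        (g (p)) : C
      (f (g (p))) : A
    (k (f (g (p)))) : D
  (h (g (h (g (p)) (k (r)))) (k (f (g (p))))) : B
(g (h (g (h (g (p)) (k (r)))) (k (f (g (p)))))) : C

well-sorted; sort = C


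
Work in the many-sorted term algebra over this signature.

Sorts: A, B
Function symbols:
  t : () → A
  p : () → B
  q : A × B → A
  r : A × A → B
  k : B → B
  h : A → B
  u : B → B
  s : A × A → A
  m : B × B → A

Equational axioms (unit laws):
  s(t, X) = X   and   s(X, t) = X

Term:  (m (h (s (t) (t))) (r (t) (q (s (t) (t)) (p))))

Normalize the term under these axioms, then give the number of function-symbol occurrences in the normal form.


1. (m (h (s (t) (t))) (r (t) (q (s (t) (t)) (p))))  →  (m (h (t)) (r (t) (q (s (t) (t)) (p))))
2. (m (h (t)) (r (t) (q (s (t) (t)) (p))))  →  (m (h (t)) (r (t) (q (t) (p))))
normal form: (m (h (t)) (r (t) (q (t) (p))))

size = 8


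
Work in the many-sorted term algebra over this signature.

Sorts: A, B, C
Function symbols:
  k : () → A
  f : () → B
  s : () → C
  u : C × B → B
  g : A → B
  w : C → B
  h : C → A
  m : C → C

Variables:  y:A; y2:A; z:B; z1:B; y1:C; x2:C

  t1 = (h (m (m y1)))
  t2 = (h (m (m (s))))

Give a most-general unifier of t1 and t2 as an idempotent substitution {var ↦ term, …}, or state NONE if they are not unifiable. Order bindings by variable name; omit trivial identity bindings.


{y1 ↦ (s)}


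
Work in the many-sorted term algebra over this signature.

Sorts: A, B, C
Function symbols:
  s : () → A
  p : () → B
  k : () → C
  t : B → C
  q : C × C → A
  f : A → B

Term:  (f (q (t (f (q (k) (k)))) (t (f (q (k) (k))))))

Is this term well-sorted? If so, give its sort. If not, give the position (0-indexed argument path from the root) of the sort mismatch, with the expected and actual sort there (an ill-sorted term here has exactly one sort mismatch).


          (k) : C
          (k) : C
        (q (k) (k)) : A
      (f (q (k) (k))) : B
    (t (f (q (k) (k)))) : C
          (k) : C
          (k) : C
        (q (k) (k)) : A
      (f (q (k) (k))) : B
    (t (f (q (k) (k)))) : C
  (q (t (f (q (k) (k)))) (t (f (q (k) (k))))) : A
(f (q (t (f (q (k) (k)))) (t (f (q (k) (k)))))) : B

well-sorted; sort = B


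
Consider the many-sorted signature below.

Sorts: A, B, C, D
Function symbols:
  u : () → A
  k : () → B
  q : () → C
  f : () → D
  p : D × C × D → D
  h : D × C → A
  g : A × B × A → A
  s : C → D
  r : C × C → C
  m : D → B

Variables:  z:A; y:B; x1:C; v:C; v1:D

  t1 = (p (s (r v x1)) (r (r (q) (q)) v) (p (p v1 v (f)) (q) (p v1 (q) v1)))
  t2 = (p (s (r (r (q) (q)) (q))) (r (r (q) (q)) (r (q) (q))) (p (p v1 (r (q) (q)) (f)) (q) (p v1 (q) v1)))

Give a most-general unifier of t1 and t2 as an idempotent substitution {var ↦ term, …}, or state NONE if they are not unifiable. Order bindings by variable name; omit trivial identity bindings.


{v ↦ (r (q) (q)), x1 ↦ (q)}


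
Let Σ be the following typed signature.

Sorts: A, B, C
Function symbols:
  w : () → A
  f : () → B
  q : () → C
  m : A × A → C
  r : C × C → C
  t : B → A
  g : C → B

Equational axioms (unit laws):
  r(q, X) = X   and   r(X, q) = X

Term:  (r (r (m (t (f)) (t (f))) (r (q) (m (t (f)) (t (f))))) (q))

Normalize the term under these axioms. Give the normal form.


normal form = (r (m (t (f)) (t (f))) (m (t (f)) (t (f))))

1. (r (r (m (t (f)) (t (f))) (r (q) (m (t (f)) (t (f))))) (q))  →  (r (m (t (f)) (t (f))) (r (q) (m (t (f)) (t (f)))))
2. (r (m (t (f)) (t (f))) (r (q) (m (t (f)) (t (f)))))  →  (r (m (t (f)) (t (f))) (m (t (f)) (t (f))))


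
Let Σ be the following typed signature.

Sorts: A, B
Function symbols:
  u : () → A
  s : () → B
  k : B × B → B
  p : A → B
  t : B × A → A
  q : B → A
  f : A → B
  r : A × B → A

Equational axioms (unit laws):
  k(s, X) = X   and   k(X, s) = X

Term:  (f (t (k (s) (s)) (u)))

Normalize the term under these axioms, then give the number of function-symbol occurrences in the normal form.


size = 4

1. (f (t (k (s) (s)) (u)))  →  (f (t (s) (u)))
normal form: (f (t (s) (u)))


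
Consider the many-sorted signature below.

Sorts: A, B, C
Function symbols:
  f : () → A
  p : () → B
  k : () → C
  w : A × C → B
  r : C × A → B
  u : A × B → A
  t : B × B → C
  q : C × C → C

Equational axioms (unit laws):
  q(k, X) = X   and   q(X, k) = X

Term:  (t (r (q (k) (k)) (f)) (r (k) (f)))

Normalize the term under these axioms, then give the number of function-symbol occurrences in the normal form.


size = 7

1. (t (r (q (k) (k)) (f)) (r (k) (f)))  →  (t (r (k) (f)) (r (k) (f)))
normal form: (t (r (k) (f)) (r (k) (f)))


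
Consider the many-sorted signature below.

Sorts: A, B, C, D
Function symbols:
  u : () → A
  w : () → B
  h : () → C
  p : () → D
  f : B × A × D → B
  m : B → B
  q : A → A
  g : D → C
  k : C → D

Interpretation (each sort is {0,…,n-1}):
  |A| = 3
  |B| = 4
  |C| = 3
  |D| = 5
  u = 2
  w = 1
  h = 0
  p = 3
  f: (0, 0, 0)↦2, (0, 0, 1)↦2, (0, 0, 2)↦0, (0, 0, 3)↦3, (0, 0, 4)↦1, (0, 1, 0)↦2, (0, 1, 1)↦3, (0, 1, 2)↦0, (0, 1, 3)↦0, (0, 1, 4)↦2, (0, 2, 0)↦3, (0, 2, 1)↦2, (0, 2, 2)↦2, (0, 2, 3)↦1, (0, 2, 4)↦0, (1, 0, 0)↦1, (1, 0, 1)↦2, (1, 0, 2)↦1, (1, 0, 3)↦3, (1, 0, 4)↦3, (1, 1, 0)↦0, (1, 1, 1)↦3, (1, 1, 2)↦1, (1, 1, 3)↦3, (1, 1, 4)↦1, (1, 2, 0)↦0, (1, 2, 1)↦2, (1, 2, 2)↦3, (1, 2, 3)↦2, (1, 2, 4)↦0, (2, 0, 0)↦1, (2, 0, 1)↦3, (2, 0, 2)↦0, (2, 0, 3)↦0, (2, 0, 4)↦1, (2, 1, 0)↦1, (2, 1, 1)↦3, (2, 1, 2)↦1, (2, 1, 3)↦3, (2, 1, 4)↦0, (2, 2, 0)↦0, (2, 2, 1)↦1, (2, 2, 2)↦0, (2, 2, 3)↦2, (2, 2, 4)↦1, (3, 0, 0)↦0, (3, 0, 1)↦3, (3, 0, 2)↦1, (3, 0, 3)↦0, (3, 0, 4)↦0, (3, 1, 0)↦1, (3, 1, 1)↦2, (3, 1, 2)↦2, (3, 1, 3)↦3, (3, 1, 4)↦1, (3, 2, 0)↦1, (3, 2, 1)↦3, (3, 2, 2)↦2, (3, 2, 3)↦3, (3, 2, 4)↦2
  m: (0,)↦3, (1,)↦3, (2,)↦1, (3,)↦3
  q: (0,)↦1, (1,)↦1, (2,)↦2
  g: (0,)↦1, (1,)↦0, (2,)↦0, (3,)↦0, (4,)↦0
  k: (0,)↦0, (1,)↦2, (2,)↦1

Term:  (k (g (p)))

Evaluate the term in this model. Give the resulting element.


value = 0

  p = 3
  (g (p)) = g(3,) = 0
  (k (g (p))) = k(0,) = 0


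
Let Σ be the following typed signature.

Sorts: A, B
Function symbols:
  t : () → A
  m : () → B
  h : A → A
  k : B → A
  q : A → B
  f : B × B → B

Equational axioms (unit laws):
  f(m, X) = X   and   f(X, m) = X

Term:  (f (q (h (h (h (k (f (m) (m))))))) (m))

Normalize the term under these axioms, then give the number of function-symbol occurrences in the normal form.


size = 6

1. (f (q (h (h (h (k (f (m) (m))))))) (m))  →  (q (h (h (h (k (f (m) (m)))))))
2. (q (h (h (h (k (f (m) (m)))))))  →  (q (h (h (h (k (m))))))
normal form: (q (h (h (h (k (m))))))


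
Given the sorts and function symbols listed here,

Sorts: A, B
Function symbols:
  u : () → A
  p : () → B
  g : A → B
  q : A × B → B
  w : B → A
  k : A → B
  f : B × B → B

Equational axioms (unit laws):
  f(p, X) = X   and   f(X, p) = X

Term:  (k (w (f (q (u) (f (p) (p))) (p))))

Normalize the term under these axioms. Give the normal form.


normal form = (k (w (q (u) (p))))

1. (k (w (f (q (u) (f (p) (p))) (p))))  →  (k (w (q (u) (f (p) (p)))))
2. (k (w (q (u) (f (p) (p)))))  →  (k (w (q (u) (p))))


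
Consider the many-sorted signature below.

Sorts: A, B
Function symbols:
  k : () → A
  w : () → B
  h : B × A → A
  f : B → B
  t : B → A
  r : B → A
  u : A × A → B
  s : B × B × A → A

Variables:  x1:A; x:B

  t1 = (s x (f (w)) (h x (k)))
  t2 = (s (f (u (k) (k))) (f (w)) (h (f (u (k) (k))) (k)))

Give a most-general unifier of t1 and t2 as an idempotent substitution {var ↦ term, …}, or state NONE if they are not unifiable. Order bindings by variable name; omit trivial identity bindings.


{x ↦ (f (u (k) (k)))}


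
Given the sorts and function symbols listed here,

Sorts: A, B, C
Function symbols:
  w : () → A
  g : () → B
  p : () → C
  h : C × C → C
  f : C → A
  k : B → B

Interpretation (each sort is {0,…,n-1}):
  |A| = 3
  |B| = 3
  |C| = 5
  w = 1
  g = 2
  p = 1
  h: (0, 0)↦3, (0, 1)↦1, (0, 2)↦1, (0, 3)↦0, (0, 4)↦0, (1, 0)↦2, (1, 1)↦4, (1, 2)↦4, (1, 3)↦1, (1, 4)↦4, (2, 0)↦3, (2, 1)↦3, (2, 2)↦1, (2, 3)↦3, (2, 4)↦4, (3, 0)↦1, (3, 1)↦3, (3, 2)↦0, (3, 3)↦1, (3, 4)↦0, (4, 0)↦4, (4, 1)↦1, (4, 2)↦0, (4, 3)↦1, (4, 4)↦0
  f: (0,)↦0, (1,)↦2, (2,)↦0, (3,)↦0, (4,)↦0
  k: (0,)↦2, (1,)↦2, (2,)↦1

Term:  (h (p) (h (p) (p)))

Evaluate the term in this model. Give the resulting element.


  p = 1
  p = 1
  p = 1
  (h (p) (p)) = h(1, 1) = 4
  (h (p) (h (p) (p))) = h(1, 4) = 4

value = 4


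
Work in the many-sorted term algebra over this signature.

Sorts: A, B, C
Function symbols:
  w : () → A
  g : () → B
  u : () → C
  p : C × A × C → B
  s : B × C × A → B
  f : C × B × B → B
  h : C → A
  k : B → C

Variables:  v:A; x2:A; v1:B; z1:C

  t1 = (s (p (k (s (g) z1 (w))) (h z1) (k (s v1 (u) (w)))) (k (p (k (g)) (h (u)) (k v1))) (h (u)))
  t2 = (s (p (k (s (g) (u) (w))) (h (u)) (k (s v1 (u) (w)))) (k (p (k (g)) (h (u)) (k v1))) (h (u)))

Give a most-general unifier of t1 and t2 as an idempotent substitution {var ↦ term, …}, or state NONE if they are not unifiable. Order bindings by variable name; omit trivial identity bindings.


{z1 ↦ (u)}


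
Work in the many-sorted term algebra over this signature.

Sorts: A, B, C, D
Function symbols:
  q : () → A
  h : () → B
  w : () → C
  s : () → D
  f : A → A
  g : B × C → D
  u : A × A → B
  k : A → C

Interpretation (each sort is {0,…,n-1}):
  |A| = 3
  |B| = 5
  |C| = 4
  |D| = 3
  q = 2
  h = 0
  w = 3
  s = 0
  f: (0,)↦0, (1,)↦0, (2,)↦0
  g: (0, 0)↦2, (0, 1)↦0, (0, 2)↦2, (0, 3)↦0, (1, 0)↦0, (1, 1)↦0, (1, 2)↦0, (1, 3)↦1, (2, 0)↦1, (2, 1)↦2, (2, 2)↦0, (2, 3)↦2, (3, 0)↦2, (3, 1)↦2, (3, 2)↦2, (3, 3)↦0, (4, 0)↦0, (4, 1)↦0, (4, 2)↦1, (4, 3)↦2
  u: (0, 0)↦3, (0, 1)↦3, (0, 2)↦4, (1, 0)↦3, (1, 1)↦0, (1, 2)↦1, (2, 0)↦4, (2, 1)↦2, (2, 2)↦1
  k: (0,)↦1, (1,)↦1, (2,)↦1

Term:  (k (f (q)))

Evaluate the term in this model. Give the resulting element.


  q = 2
  (f (q)) = f(2,) = 0
  (k (f (q))) = k(0,) = 1

value = 1


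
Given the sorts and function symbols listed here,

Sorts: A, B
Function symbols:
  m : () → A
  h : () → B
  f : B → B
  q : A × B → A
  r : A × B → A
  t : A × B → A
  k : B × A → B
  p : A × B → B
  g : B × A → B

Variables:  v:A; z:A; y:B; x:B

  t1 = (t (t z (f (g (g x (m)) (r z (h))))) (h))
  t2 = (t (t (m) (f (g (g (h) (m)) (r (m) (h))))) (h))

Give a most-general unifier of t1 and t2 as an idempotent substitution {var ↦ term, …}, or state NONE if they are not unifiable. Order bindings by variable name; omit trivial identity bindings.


{x ↦ (h), z ↦ (m)}


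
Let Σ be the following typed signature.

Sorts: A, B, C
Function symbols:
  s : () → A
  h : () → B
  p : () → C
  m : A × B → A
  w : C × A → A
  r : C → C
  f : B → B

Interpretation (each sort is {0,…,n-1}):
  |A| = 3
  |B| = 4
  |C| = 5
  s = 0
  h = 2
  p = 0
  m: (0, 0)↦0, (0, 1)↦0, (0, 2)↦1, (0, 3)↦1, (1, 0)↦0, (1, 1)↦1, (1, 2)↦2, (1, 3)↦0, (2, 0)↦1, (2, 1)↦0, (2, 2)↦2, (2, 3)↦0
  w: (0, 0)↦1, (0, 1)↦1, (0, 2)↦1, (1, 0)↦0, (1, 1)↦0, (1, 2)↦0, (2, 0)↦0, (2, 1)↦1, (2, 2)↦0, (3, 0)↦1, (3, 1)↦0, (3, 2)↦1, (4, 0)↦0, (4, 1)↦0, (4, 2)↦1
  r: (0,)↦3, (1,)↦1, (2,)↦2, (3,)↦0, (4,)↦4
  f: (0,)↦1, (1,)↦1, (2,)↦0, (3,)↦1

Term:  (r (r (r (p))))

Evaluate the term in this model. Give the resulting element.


  p = 0
  (r (p)) = r(0,) = 3
  (r (r (p))) = r(3,) = 0
  (r (r (r (p)))) = r(0,) = 3

value = 3


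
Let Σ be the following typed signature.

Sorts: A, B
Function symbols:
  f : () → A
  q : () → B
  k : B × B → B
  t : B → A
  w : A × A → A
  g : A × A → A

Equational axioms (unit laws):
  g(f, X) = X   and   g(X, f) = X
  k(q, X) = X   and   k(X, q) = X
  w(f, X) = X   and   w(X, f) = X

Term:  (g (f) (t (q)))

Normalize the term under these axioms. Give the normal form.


normal form = (t (q))

1. (g (f) (t (q)))  →  (t (q))


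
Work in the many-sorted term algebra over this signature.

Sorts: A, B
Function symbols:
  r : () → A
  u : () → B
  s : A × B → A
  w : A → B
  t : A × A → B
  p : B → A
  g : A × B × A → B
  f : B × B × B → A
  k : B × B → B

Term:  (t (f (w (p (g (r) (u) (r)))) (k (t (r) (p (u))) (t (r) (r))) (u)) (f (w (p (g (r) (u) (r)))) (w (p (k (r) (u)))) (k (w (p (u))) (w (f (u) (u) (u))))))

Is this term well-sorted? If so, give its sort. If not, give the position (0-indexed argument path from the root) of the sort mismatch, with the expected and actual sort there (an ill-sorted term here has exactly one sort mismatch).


          (r) : A
          (u) : B
          (r) : A
        (g (r) (u) (r)) : B
      (p (g (r) (u) (r))) : A
    (w (p (g (r) (u) (r)))) : B
        (r) : A
          (u) : B
        (p (u)) : A
      (t (r) (p (u))) : B
        (r) : A
        (r) : A
      (t (r) (r)) : B
    (k (t (r) (p (u))) (t (r) (r))) : B
    (u) : B
  (f (w (p (g (r) (u) (r)))) (k (t (r) (p (u))) (t (r) (r))) (u)) : A
          (r) : A
          (u) : B
          (r) : A
        (g (r) (u) (r)) : B
      (p (g (r) (u) (r))) : A
    (w (p (g (r) (u) (r)))) : B
          (r) : A
          (u) : B
        (k (r) (u)) : ✗ arg 0 at [1, 1, 0, 0, 0] has sort A, expected B
          (u) : B
        (p (u)) : A
      (w (p (u))) : B
          (u) : B
          (u) : B
          (u) : B
        (f (u) (u) (u)) : A
      (w (f (u) (u) (u))) : B
    (k (w (p (u))) (w (f (u) (u) (u)))) : B

ill-sorted at position [1, 1, 0, 0, 0]: expected B, got A


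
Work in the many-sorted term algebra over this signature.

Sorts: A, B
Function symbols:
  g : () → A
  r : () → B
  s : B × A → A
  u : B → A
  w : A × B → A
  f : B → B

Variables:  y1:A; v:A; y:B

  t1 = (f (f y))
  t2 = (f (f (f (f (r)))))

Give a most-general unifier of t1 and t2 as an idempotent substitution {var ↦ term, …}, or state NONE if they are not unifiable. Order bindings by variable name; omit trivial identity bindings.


{y ↦ (f (f (r)))}


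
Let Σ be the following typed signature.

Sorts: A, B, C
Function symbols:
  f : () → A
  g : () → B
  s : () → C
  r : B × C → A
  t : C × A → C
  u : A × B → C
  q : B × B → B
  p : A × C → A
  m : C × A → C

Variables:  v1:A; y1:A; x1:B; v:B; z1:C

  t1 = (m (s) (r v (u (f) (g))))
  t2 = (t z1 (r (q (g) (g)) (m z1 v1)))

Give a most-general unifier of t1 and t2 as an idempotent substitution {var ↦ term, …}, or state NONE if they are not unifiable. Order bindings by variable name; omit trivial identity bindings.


NONE (not unifiable)

head clash or occurs-check failure — not unifiable


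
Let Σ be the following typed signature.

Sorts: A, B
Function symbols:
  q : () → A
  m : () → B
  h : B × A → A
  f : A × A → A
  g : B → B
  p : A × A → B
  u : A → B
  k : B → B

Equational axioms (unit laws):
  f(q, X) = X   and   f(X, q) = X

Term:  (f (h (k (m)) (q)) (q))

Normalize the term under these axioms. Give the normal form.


1. (f (h (k (m)) (q)) (q))  →  (h (k (m)) (q))

normal form = (h (k (m)) (q))


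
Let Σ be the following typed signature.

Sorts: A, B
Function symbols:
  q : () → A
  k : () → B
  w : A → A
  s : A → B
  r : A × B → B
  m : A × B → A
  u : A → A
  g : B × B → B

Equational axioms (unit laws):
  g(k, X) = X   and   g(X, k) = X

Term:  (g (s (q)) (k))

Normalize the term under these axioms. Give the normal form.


1. (g (s (q)) (k))  →  (s (q))

normal form = (s (q))


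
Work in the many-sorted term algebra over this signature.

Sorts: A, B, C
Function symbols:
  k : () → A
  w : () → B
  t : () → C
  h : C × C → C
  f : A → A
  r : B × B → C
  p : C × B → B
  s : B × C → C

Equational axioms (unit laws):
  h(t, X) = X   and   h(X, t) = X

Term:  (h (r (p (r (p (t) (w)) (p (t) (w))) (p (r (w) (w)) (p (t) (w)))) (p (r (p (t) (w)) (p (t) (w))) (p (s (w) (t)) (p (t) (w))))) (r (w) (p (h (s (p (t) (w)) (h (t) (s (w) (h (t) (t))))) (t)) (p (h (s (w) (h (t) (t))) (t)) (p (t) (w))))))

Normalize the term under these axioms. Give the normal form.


1. (h (r (p (r (p (t) (w)) (p (t) (w))) (p (r (w) (w)) (p (t) (w)))) (p (r (p (t) (w)) (p (t) (w))) (p (s (w) (t)) (p (t) (w))))) (r (w) (p (h (s (p (t) (w)) (h (t) (s (w) (h (t) (t))))) (t)) (p (h (s (w) (h (t) (t))) (t)) (p (t) (w))))))  →  (h (r (p (r (p (t) (w)) (p (t) (w))) (p (r (w) (w)) (p (t) (w)))) (p (r (p (t) (w)) (p (t) (w))) (p (s (w) (t)) (p (t) (w))))) (r (w) (p (s (p (t) (w)) (h (t) (s (w) (h (t) (t))))) (p (h (s (w) (h (t) (t))) (t)) (p (t) (w))))))
2. (h (r (p (r (p (t) (w)) (p (t) (w))) (p (r (w) (w)) (p (t) (w)))) (p (r (p (t) (w)) (p (t) (w))) (p (s (w) (t)) (p (t) (w))))) (r (w) (p (s (p (t) (w)) (h (t) (s (w) (h (t) (t))))) (p (h (s (w) (h (t) (t))) (t)) (p (t) (w))))))  →  (h (r (p (r (p (t) (w)) (p (t) (w))) (p (r (w) (w)) (p (t) (w)))) (p (r (p (t) (w)) (p (t) (w))) (p (s (w) (t)) (p (t) (w))))) (r (w) (p (s (p (t) (w)) (s (w) (h (t) (t)))) (p (h (s (w) (h (t) (t))) (t)) (p (t) (w))))))
3. (h (r (p (r (p (t) (w)) (p (t) (w))) (p (r (w) (w)) (p (t) (w)))) (p (r (p (t) (w)) (p (t) (w))) (p (s (w) (t)) (p (t) (w))))) (r (w) (p (s (p (t) (w)) (s (w) (h (t) (t)))) (p (h (s (w) (h (t) (t))) (t)) (p (t) (w))))))  →  (h (r (p (r (p (t) (w)) (p (t) (w))) (p (r (w) (w)) (p (t) (w)))) (p (r (p (t) (w)) (p (t) (w))) (p (s (w) (t)) (p (t) (w))))) (r (w) (p (s (p (t) (w)) (s (w) (t))) (p (h (s (w) (h (t) (t))) (t)) (p (t) (w))))))
4. (h (r (p (r (p (t) (w)) (p (t) (w))) (p (r (w) (w)) (p (t) (w)))) (p (r (p (t) (w)) (p (t) (w))) (p (s (w) (t)) (p (t) (w))))) (r (w) (p (s (p (t) (w)) (s (w) (t))) (p (h (s (w) (h (t) (t))) (t)) (p (t) (w))))))  →  (h (r (p (r (p (t) (w)) (p (t) (w))) (p (r (w) (w)) (p (t) (w)))) (p (r (p (t) (w)) (p (t) (w))) (p (s (w) (t)) (p (t) (w))))) (r (w) (p (s (p (t) (w)) (s (w) (t))) (p (s (w) (h (t) (t))) (p (t) (w))))))
5. (h (r (p (r (p (t) (w)) (p (t) (w))) (p (r (w) (w)) (p (t) (w)))) (p (r (p (t) (w)) (p (t) (w))) (p (s (w) (t)) (p (t) (w))))) (r (w) (p (s (p (t) (w)) (s (w) (t))) (p (s (w) (h (t) (t))) (p (t) (w))))))  →  (h (r (p (r (p (t) (w)) (p (t) (w))) (p (r (w) (w)) (p (t) (w)))) (p (r (p (t) (w)) (p (t) (w))) (p (s (w) (t)) (p (t) (w))))) (r (w) (p (s (p (t) (w)) (s (w) (t))) (p (s (w) (t)) (p (t) (w))))))

normal form = (h (r (p (r (p (t) (w)) (p (t) (w))) (p (r (w) (w)) (p (t) (w)))) (p (r (p (t) (w)) (p (t) (w))) (p (s (w) (t)) (p (t) (w))))) (r (w) (p (s (p (t) (w)) (s (w) (t))) (p (s (w) (t)) (p (t) (w))))))


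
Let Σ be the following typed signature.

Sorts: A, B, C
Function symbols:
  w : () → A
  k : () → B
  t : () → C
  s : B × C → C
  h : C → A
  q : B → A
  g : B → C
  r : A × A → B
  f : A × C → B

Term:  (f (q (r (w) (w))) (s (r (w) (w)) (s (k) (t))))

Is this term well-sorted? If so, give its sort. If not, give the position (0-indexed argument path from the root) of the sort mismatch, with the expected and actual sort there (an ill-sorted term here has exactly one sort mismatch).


well-sorted; sort = B

      (w) : A
      (w) : A
    (r (w) (w)) : B
  (q (r (w) (w))) : A
      (w) : A
      (w) : A
    (r (w) (w)) : B
      (k) : B
      (t) : C
    (s (k) (t)) : C
  (s (r (w) (w)) (s (k) (t))) : C
(f (q (r (w) (w))) (s (r (w) (w)) (s (k) (t)))) : B


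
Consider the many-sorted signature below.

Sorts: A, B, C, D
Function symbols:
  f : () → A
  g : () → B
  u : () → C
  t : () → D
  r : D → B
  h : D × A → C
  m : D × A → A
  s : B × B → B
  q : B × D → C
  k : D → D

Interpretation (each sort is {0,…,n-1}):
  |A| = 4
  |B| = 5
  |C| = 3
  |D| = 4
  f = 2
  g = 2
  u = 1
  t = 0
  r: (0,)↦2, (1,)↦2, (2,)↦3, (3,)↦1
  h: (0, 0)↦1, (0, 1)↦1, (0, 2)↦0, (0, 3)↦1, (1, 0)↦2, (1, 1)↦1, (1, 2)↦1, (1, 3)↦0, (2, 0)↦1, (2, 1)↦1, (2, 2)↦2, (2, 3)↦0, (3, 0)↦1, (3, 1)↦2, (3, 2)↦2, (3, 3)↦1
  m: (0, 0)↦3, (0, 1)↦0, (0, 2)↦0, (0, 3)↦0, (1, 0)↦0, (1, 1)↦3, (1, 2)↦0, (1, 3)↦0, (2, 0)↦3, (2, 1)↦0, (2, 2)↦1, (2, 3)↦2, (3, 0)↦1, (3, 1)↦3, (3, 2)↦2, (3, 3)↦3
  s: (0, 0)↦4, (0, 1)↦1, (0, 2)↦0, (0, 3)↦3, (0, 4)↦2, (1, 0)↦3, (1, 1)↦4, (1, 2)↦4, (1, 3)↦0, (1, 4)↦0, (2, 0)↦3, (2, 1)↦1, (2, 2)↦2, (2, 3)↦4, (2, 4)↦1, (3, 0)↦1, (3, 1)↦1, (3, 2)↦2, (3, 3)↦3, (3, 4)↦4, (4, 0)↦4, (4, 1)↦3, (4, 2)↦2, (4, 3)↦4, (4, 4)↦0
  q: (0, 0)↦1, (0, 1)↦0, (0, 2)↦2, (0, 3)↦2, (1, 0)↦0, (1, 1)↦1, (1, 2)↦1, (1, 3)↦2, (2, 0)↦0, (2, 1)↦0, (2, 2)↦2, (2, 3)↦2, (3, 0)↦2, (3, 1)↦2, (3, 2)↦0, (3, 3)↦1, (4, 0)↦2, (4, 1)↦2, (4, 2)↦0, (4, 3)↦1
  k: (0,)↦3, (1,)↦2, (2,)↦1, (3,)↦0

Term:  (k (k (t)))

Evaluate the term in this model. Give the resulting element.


value = 0

  t = 0
  (k (t)) = k(0,) = 3
  (k (k (t))) = k(3,) = 0


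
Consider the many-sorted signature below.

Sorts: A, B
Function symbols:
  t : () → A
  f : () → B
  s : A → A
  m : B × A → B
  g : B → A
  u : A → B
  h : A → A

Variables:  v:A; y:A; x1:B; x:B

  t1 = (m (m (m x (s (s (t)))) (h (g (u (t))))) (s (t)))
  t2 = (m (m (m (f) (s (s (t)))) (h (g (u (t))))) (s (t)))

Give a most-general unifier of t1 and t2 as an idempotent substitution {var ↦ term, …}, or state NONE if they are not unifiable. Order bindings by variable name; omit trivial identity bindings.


{x ↦ (f)}


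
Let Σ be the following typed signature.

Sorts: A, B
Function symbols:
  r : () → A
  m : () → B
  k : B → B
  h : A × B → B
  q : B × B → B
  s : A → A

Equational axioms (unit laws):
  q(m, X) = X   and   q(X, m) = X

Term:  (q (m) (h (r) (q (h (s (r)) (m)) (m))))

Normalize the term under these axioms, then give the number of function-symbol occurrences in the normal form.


size = 6

1. (q (m) (h (r) (q (h (s (r)) (m)) (m))))  →  (h (r) (q (h (s (r)) (m)) (m)))
2. (h (r) (q (h (s (r)) (m)) (m)))  →  (h (r) (h (s (r)) (m)))
normal form: (h (r) (h (s (r)) (m)))


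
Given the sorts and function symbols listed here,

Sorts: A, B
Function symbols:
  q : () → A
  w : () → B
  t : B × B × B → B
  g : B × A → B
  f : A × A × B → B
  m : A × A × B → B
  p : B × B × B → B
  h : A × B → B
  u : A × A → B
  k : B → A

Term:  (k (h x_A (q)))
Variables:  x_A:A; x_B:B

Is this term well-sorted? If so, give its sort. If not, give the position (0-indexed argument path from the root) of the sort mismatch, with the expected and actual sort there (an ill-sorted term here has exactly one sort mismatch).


    x_A : A
    (q) : A
  (h x_A (q)) : ✗ arg 1 at [0, 1] has sort A, expected B

ill-sorted at position [0, 1]: expected B, got A


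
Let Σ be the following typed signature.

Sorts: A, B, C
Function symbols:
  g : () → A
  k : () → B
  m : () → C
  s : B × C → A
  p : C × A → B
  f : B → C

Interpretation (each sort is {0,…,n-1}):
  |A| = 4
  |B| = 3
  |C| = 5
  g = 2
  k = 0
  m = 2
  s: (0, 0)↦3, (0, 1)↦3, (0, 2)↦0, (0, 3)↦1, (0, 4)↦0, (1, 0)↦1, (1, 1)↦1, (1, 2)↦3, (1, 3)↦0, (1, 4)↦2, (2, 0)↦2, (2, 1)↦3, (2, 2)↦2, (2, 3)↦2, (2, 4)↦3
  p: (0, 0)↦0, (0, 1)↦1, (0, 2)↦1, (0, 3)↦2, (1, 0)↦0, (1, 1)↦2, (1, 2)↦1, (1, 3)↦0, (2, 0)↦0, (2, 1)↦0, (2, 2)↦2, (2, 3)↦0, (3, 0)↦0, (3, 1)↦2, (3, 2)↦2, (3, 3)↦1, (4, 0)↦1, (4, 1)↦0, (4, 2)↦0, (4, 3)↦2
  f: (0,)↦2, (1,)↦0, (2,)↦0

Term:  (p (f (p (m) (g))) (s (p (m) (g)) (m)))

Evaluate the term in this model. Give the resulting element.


  m = 2
  g = 2
  (p (m) (g)) = p(2, 2) = 2
  (f (p (m) (g))) = f(2,) = 0
  m = 2
  g = 2
  (p (m) (g)) = p(2, 2) = 2
  m = 2
  (s (p (m) (g)) (m)) = s(2, 2) = 2
  (p (f (p (m) (g))) (s (p (m) (g)) (m))) = p(0, 2) = 1

value = 1


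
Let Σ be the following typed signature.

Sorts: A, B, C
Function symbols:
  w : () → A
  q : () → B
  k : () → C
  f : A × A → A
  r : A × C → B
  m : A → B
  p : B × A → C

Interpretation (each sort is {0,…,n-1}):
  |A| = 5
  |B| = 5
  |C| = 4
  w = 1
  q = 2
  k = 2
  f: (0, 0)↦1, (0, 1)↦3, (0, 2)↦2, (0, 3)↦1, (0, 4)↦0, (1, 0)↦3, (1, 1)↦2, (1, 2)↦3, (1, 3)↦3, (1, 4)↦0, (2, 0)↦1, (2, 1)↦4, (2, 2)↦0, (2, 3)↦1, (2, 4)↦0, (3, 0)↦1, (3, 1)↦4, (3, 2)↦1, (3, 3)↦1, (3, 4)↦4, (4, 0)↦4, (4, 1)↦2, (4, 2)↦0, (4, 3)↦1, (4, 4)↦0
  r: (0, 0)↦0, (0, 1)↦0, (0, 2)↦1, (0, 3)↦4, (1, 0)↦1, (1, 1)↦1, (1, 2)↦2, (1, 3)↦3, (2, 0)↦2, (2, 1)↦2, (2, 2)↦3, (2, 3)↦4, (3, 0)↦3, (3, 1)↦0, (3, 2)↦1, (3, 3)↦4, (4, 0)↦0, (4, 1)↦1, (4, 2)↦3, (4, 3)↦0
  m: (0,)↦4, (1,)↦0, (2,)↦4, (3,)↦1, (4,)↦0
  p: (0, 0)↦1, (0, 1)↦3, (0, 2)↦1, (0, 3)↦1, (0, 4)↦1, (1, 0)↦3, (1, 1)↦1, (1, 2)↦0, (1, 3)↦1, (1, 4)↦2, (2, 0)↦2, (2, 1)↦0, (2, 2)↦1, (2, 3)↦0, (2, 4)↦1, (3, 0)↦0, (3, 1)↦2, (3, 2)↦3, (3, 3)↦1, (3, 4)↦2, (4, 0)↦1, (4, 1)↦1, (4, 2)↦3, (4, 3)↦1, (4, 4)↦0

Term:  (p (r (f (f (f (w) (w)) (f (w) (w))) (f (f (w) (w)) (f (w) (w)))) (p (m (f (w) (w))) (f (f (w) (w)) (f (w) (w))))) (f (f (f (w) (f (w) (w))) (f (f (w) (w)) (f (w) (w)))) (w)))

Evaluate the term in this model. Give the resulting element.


value = 0

  w = 1
  w = 1
  (f (w) (w)) = f(1, 1) = 2
  w = 1
  w = 1
  (f (w) (w)) = f(1, 1) = 2
  (f (f (w) (w)) (f (w) (w))) = f(2, 2) = 0
  w = 1
  w = 1
  (f (w) (w)) = f(1, 1) = 2
  w = 1
  w = 1
  (f (w) (w)) = f(1, 1) = 2
  (f (f (w) (w)) (f (w) (w))) = f(2, 2) = 0
  (f (f (f (w) (w)) (f (w) (w))) (f (f (w) (w)) (f (w) (w)))) = f(0, 0) = 1
  w = 1
  w = 1
  (f (w) (w)) = f(1, 1) = 2
  (m (f (w) (w))) = m(2,) = 4
  w = 1
  w = 1
  (f (w) (w)) = f(1, 1) = 2
  w = 1
  w = 1
  (f (w) (w)) = f(1, 1) = 2
  (f (f (w) (w)) (f (w) (w))) = f(2, 2) = 0
  (p (m (f (w) (w))) (f (f (w) (w)) (f (w) (w)))) = p(4, 0) = 1
  (r (f (f (f (w) (w)) (f (w) (w))) (f (f (w) (w)) (f (w) (w)))) (p (m (f (w) (w))) (f (f (w) (w)) (f (w) (w))))) = r(1, 1) = 1
  w = 1
  w = 1
  w = 1
  (f (w) (w)) = f(1, 1) = 2
  (f (w) (f (w) (w))) = f(1, 2) = 3
  w = 1
  w = 1
  (f (w) (w)) = f(1, 1) = 2
  w = 1
  w = 1
  (f (w) (w)) = f(1, 1) = 2
  (f (f (w) (w)) (f (w) (w))) = f(2, 2) = 0
  (f (f (w) (f (w) (w))) (f (f (w) (w)) (f (w) (w)))) = f(3, 0) = 1
  w = 1
  (f (f (f (w) (f (w) (w))) (f (f (w) (w)) (f (w) (w)))) (w)) = f(1, 1) = 2
  (p (r (f (f (f (w) (w)) (f (w) (w))) (f (f (w) (w)) (f (w) (w)))) (p (m (f (w) (w))) (f (f (w) (w)) (f (w) (w))))) (f (f (f (w) (f (w) (w))) (f (f (w) (w)) (f (w) (w)))) (w))) = p(1, 2) = 0


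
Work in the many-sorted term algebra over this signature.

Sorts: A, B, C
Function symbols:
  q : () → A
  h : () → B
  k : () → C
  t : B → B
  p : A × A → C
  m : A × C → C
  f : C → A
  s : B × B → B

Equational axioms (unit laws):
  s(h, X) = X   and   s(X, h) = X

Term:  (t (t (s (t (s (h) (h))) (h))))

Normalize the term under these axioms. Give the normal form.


normal form = (t (t (t (h))))

1. (t (t (s (t (s (h) (h))) (h))))  →  (t (t (t (s (h) (h)))))
2. (t (t (t (s (h) (h)))))  →  (t (t (t (h))))


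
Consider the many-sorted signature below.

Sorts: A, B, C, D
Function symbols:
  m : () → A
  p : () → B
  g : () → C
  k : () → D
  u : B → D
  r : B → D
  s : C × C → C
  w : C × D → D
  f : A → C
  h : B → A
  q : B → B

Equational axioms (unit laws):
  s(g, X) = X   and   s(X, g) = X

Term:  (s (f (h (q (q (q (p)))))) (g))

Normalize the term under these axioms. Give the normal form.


1. (s (f (h (q (q (q (p)))))) (g))  →  (f (h (q (q (q (p))))))

normal form = (f (h (q (q (q (p))))))


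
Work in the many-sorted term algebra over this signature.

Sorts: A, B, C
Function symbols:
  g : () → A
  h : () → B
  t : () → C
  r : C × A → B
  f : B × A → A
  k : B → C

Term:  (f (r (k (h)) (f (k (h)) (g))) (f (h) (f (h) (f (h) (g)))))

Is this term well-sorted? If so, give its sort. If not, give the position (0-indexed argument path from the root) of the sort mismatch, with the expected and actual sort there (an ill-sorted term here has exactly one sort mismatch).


      (h) : B
    (k (h)) : C
        (h) : B
      (k (h)) : C
      (g) : A
    (f (k (h)) (g)) : ✗ arg 0 at [0, 1, 0] has sort C, expected B
    (h) : B
      (h) : B
        (h) : B
        (g) : A
      (f (h) (g)) : A
    (f (h) (f (h) (g))) : A
  (f (h) (f (h) (f (h) (g)))) : A

ill-sorted at position [0, 1, 0]: expected B, got C


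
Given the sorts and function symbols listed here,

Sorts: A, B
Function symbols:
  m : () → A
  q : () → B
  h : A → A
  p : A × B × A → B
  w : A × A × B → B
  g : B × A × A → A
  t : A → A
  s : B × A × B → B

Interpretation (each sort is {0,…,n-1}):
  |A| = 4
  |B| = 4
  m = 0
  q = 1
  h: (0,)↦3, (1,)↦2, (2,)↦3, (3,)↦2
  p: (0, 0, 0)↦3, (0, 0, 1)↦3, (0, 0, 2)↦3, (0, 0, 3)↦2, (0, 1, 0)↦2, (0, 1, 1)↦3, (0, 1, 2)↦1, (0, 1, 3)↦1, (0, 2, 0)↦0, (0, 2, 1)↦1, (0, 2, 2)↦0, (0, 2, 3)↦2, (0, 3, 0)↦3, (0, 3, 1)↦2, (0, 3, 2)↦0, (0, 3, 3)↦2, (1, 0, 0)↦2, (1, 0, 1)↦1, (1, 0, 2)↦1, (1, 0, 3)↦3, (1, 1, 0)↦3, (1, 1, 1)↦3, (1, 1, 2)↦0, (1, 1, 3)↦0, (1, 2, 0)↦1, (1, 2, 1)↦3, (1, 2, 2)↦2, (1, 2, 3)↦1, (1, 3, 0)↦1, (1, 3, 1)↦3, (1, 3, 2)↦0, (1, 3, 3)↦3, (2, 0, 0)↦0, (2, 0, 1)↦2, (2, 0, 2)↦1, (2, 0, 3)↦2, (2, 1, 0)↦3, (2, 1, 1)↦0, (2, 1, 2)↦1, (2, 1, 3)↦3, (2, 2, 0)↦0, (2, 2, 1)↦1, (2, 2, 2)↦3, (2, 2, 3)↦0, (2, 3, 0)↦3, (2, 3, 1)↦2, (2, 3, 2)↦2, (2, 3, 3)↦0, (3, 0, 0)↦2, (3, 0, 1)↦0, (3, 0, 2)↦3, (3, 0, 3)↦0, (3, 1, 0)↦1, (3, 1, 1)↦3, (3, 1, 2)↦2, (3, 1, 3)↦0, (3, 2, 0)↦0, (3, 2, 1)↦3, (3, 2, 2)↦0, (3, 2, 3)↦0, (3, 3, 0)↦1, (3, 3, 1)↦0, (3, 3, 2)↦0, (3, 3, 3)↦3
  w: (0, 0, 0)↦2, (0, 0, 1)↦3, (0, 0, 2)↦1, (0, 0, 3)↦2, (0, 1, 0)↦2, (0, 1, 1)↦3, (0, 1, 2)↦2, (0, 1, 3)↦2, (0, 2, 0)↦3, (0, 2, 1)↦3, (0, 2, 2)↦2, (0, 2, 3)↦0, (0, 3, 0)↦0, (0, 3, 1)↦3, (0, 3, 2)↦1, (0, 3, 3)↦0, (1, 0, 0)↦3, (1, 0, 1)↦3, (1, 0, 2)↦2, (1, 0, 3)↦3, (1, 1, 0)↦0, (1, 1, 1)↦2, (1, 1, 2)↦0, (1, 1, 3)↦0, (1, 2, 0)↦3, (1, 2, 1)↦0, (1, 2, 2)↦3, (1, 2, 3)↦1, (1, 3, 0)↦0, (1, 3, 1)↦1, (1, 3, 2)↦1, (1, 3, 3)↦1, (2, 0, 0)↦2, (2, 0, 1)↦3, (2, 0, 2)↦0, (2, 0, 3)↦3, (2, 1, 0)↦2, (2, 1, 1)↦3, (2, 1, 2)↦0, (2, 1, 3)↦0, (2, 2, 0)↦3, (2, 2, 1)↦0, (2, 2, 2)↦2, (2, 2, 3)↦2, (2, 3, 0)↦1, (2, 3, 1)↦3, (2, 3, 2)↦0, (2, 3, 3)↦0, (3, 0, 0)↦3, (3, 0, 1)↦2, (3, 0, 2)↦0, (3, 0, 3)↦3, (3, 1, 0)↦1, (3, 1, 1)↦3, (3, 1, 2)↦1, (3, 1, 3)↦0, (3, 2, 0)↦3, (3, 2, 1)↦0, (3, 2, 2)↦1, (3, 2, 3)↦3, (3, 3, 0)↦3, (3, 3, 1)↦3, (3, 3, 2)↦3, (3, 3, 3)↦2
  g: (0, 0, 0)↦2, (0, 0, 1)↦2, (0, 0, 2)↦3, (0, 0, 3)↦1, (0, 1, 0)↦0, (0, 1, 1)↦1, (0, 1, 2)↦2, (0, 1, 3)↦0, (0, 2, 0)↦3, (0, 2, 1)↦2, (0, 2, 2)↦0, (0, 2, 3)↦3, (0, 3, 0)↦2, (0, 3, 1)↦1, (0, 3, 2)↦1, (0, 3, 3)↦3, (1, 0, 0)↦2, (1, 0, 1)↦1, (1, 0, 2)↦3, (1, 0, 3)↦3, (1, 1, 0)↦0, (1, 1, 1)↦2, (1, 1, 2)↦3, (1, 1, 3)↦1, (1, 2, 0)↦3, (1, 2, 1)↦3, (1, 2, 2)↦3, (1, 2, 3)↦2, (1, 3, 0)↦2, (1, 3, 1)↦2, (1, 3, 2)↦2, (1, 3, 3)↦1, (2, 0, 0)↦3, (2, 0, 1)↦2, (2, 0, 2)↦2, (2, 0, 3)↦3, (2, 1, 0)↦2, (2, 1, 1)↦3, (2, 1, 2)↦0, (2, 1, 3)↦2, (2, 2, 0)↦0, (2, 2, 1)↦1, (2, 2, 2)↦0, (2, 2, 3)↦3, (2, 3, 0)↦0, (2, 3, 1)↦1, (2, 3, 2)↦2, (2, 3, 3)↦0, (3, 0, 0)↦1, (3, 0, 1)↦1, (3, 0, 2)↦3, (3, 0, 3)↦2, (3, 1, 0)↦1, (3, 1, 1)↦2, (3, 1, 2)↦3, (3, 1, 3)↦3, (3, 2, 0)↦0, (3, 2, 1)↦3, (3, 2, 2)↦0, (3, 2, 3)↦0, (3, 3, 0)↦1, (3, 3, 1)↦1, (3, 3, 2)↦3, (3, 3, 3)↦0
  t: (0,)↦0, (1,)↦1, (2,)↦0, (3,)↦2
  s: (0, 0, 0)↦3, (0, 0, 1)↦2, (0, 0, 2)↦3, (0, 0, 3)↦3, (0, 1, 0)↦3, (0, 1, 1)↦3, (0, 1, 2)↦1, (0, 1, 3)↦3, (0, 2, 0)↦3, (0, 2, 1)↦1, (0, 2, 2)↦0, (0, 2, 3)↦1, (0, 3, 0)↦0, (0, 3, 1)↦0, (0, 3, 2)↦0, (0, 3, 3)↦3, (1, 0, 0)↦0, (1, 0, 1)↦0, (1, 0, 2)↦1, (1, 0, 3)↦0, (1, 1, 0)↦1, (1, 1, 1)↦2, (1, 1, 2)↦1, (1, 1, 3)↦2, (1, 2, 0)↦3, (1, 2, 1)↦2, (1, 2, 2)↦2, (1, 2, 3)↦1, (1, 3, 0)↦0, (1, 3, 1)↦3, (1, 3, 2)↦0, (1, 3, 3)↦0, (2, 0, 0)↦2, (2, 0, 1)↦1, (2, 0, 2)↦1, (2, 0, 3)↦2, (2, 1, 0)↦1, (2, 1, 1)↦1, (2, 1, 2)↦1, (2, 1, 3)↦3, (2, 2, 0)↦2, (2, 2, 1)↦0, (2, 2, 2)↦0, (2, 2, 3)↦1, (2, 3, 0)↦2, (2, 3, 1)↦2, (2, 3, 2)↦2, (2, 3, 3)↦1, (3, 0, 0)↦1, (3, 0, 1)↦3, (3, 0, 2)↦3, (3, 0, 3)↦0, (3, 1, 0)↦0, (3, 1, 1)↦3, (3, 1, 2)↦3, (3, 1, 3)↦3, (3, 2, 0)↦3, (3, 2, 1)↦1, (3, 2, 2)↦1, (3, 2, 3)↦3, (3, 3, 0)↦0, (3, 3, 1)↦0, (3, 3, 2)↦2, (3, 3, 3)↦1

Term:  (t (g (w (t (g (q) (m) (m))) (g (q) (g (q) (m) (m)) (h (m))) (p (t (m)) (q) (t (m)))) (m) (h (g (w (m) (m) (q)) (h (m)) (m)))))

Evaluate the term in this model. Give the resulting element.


value = 0

  q = 1
  m = 0
  m = 0
  (g (q) (m) (m)) = g(1, 0, 0) = 2
  (t (g (q) (m) (m))) = t(2,) = 0
  q = 1
  q = 1
  m = 0
  m = 0
  (g (q) (m) (m)) = g(1, 0, 0) = 2
  m = 0
  (h (m)) = h(0,) = 3
  (g (q) (g (q) (m) (m)) (h (m))) = g(1, 2, 3) = 2
  m = 0
  (t (m)) = t(0,) = 0
  q = 1
  m = 0
  (t (m)) = t(0,) = 0
  (p (t (m)) (q) (t (m))) = p(0, 1, 0) = 2
  (w (t (g (q) (m) (m))) (g (q) (g (q) (m) (m)) (h (m))) (p (t (m)) (q) (t (m)))) = w(0, 2, 2) = 2
  m = 0
  m = 0
  m = 0
  q = 1
  (w (m) (m) (q)) = w(0, 0, 1) = 3
  m = 0
  (h (m)) = h(0,) = 3
  m = 0
  (g (w (m) (m) (q)) (h (m)) (m)) = g(3, 3, 0) = 1
  (h (g (w (m) (m) (q)) (h (m)) (m))) = h(1,) = 2
  (g (w (t (g (q) (m) (m))) (g (q) (g (q) (m) (m)) (h (m))) (p (t (m)) (q) (t (m)))) (m) (h (g (w (m) (m) (q)) (h (m)) (m)))) = g(2, 0, 2) = 2
  (t (g (w (t (g (q) (m) (m))) (g (q) (g (q) (m) (m)) (h (m))) (p (t (m)) (q) (t (m)))) (m) (h (g (w (m) (m) (q)) (h (m)) (m))))) = t(2,) = 0
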